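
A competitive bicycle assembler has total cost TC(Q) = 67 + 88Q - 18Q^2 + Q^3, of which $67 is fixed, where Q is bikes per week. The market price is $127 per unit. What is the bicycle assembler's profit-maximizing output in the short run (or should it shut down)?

Variable cost is VC = 88Q - 18Q^2 + Q^3, so AVC = VC/Q = 88 - 18Q + Q^2 and MC = dTC/dQ = 88 - 36Q + 3Q^2.
AVC is minimized where dAVC/dQ = -18 + 2Q = 0, at Q = 9; min AVC = 88 - 18·9 + 9^2 = $7.
P = $127 exceeds min AVC = $7, so the firm stays open.
Set P = MC: 127 = 88 - 36Q + 3Q^2 → -39 - 36Q + 3Q^2 = 0. The roots are Q = -1 and Q = 13; the profit-maximizing output is on the rising part of MC, so Q* = 13.
Check: AVC at Q = 13 is $23 ≤ P, so revenue covers variable cost.
Profit = P·Q − TC = 127·13 − 366 = $1285.

Produce at Q = 13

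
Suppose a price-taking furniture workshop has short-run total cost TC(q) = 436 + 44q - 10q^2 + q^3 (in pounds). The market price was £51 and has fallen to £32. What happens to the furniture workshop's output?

Output falls from 7 to 6

AVC = 44 - 10q + q^2, minimized at q = 5 where min AVC = £19. MC = 44 - 20q + 3q^2.
At P = £51 ≥ min AVC, set P = MC on the rising branch: q = 7.
At P = £32 ≥ min AVC, set P = MC: q = 6. The firm stays open but cuts output.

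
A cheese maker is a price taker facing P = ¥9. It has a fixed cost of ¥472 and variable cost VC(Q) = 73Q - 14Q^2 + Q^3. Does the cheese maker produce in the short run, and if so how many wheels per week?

From TC, MC = TC'(Q) = 73 - 28Q + 3Q^2 and AVC = VC/Q = 73 - 14Q + Q^2.
AVC hits its minimum where MC = AVC, at Q = 7, giving min AVC = 73 - 14·7 + 7^2 = ¥24.
With P < min AVC (¥9 < ¥24), every unit sold adds to the loss.
The firm minimizes its loss by shutting down and losing only its fixed cost of ¥472.

Shut down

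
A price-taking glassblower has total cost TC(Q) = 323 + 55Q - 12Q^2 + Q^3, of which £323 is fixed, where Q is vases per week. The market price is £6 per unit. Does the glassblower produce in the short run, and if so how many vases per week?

Shut down

Strip out fixed cost: VC = 55Q - 12Q^2 + Q^3. Then AVC = 55 - 12Q + Q^2 and MC = 55 - 24Q + 3Q^2.
The AVC parabola has its vertex at Q = 12/2 = 6, where AVC = 55 - 12·6 + 6^2 = £19.
With P < min AVC (£6 < £19), every unit sold adds to the loss.
The firm minimizes its loss by shutting down and losing only its fixed cost of £323.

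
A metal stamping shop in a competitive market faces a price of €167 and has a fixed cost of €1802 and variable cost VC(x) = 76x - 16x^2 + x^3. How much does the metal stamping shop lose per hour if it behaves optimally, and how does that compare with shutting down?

Profit = -€112 at x = 13

AVC = 76 - 16x + x^2 has its minimum €12 at x = 8; price €167 clears that bar, so the firm operates.
MC = 76 - 32x + 3x^2. Setting P = MC and taking the root on the rising branch gives x* = 13.
TR = 167·13 = 2171. TC = 1802 + 481 = 2283. Profit = 2171 − 2283 = -€112.
That loss of €112 beats the €1802 the firm would lose by shutting down; producing recovers €1690 of fixed cost.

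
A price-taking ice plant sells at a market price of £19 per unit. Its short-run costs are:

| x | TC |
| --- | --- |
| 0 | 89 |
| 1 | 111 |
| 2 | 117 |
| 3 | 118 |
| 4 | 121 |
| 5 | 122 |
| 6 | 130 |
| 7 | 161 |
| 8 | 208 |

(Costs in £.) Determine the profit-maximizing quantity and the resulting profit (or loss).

Profit at each row (π = 19x − TC): x=0: -89; x=1: -92; x=2: -79; x=3: -61; x=4: -45; x=5: -27; x=6: -16; x=7: -28; x=8: -56.
Profit is maximized at x = 6. AVC there is 41/6 = £6.83 ≤ P, so producing beats shutting down (which would give -£89).

x = 6; profit = -£16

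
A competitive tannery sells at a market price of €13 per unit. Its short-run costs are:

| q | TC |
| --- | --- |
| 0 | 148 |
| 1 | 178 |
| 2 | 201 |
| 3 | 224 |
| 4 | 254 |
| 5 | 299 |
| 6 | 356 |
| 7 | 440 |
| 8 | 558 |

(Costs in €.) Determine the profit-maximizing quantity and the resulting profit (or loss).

Compute π = P·q − TC at each output: q=0: -148; q=1: -165; q=2: -175; q=3: -185; q=4: -202; q=5: -234; q=6: -278; q=7: -349; q=8: -454.
Profit is highest at q = 0. Equivalently, the lowest AVC in the table is 76/3 ≈ €25.33 at q = 3, and P = €13 falls below it — price never covers variable cost, so the firm shuts down and loses only its fixed cost.

q = 0 (shut down); profit = -€148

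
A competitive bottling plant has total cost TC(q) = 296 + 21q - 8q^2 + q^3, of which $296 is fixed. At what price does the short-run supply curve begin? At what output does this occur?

Short-run supply begins at min AVC. From VC = 21q - 8q^2 + q^3, AVC = 21 - 8q + q^2.
dAVC/dq = -8 + 2q = 0 gives q = 4. min AVC = 21 - 8·4 + 4^2 = 5.
The firm shuts down for any P below $5.

$5 per unit, at q = 4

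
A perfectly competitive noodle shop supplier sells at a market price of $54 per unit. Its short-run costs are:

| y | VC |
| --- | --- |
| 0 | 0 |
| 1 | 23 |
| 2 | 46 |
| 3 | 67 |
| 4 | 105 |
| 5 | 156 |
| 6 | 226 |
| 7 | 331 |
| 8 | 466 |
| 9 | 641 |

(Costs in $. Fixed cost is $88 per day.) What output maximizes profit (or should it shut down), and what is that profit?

y = 5; profit = $26

Tabulate TR − TC: y=0: -88; y=1: -57; y=2: -26; y=3: 7; y=4: 23; y=5: 26; y=6: 10; y=7: -41; y=8: -122; y=9: -243.
Profit is maximized at y = 5. AVC there is 156/5 = $31.20 ≤ P, so producing beats shutting down (which would give -$88).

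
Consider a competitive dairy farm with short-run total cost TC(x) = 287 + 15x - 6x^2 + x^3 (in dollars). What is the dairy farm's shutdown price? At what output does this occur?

$6 per unit, at x = 3

The firm shuts down when price falls below the minimum of average variable cost. AVC = VC/x = 15 - 6x + x^2.
At the minimum of AVC, MC = AVC. MC = 15 - 12x + 3x^2; setting MC = AVC gives 2x^2 - 6x = 0, so x = 3. min AVC = 6.
The firm shuts down for any P below $6.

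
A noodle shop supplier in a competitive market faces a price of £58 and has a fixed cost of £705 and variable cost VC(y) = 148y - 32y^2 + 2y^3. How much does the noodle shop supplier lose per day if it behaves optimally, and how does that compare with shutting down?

Profit = -£381 at y = 9

AVC = 148 - 32y + 2y^2; min AVC = £20 at y = 8. Since P = £58 ≥ min AVC, the firm produces.
MC = 148 - 64y + 6y^2. Setting P = MC and taking the root on the rising branch gives y* = 9.
TR = 58·9 = 522. TC = 705 + 198 = 903. Profit = 522 − 903 = -£381.
That loss of £381 beats the £705 the firm would lose by shutting down; producing recovers £324 of fixed cost.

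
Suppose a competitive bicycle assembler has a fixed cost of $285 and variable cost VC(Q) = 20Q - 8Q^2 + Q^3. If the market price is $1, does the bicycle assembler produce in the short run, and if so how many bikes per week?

Shut down

From TC, MC = TC'(Q) = 20 - 16Q + 3Q^2 and AVC = VC/Q = 20 - 8Q + Q^2.
AVC hits its minimum where MC = AVC, at Q = 4, giving min AVC = 20 - 8·4 + 4^2 = $4.
P = $1 lies below min AVC = $4; no output level covers variable cost.
Best response: produce nothing and absorb the $285 fixed cost.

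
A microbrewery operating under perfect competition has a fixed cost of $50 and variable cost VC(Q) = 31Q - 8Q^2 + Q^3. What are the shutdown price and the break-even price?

Shutdown price = $15; break-even price = $26

Shutdown price = min AVC. AVC = 31 - 8Q + Q^2, with vertex at Q = 4 and minimum $15.
ATC = 50/Q + 31 - 8Q + Q^2. Setting dATC/dQ = −50/Q^2 − 8 + 2Q = 0 gives Q = 5 (since 2·5^3 − 8·5^2 = 50).
min ATC = 50/5 + 31 − 8·5 + 5^2 = $26. That is the break-even price.
Between these two prices the firm operates at a loss; above $26 it earns a profit.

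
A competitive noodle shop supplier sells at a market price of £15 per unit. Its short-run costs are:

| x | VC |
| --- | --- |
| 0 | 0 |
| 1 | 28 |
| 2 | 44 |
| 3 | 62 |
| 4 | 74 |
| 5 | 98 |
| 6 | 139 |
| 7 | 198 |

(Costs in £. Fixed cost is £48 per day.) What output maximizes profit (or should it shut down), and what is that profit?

x = 0 (shut down); profit = -£48

Profit at each row (π = 15x − TC): x=0: -48; x=1: -61; x=2: -62; x=3: -65; x=4: -62; x=5: -71; x=6: -97; x=7: -141.
Profit is highest at x = 0. Equivalently, the lowest AVC in the table is 74/4 ≈ £18.50 at x = 4, and P = £15 falls below it — price never covers variable cost, so the firm shuts down and loses only its fixed cost.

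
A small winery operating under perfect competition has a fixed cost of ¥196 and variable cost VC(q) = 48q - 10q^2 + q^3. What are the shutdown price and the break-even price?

Shutdown price = ¥23; break-even price = ¥55

Shutdown price = min AVC. AVC = 48 - 10q + q^2, with vertex at q = 5 and minimum ¥23.
ATC = 196/q + 48 - 10q + q^2. Setting dATC/dq = −196/q^2 − 10 + 2q = 0 gives q = 7 (since 2·7^3 − 10·7^2 = 196).
min ATC = 196/7 + 48 − 10·7 + 7^2 = ¥55. That is the break-even price.
For ¥23 ≤ P < ¥55 the firm produces at a loss; below ¥23 it shuts down.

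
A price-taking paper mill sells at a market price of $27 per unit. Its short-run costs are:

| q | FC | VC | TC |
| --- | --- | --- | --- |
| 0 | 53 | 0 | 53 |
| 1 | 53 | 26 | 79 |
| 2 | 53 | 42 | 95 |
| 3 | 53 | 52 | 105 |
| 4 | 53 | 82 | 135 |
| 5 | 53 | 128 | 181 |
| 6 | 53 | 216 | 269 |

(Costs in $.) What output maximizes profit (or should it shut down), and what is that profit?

q = 3; profit = -$24

Profit at each row (π = 27q − TC): q=0: -53; q=1: -52; q=2: -41; q=3: -24; q=4: -27; q=5: -46; q=6: -107.
Profit is maximized at q = 3. AVC there is 52/3 = $17.33 ≤ P, so producing beats shutting down (which would give -$53).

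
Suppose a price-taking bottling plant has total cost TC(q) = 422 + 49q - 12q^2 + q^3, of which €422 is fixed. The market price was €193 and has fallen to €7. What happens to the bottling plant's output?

Output falls from 12 to 0 (the firm shuts down)

AVC = 49 - 12q + q^2, minimized at q = 6 where min AVC = €13. MC = 49 - 24q + 3q^2.
At P = €193 ≥ min AVC, set P = MC on the rising branch: q = 12.
At P = €7 < min AVC = €13, price no longer covers variable cost at any output, so the firm shuts down: q = 0.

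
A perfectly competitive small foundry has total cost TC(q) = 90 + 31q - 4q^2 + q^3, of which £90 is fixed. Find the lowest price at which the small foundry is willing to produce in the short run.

£27 per unit

Short-run supply begins at min AVC. From VC = 31q - 4q^2 + q^3, AVC = 31 - 4q + q^2.
dAVC/dq = -4 + 2q = 0 gives q = 2. min AVC = 31 - 4·2 + 2^2 = 27.
So the shutdown price is £27.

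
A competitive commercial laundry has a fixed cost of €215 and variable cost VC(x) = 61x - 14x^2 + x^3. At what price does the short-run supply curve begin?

€12 per unit

The shutdown price is the minimum of AVC. VC = 61x - 14x^2 + x^3, so AVC = 61 - 14x + x^2.
At the minimum of AVC, MC = AVC. MC = 61 - 28x + 3x^2; setting MC = AVC gives 2x^2 - 14x = 0, so x = 7. min AVC = 12.
The firm shuts down for any P below €12.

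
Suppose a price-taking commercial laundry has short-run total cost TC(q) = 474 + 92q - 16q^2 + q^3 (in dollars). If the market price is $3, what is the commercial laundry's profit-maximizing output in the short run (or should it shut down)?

Strip out fixed cost: VC = 92q - 16q^2 + q^3. Then AVC = 92 - 16q + q^2 and MC = 92 - 32q + 3q^2.
The AVC parabola has its vertex at q = 16/2 = 8, where AVC = 92 - 16·8 + 8^2 = $28.
With P < min AVC ($3 < $28), every unit sold adds to the loss.
Best response: produce nothing and absorb the $474 fixed cost.

Shut down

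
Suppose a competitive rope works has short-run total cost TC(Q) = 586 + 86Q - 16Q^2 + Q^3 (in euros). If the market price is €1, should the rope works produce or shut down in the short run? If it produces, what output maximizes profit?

From TC, MC = TC'(Q) = 86 - 32Q + 3Q^2 and AVC = VC/Q = 86 - 16Q + Q^2.
AVC is minimized where dAVC/dQ = -16 + 2Q = 0, at Q = 8; min AVC = 86 - 16·8 + 8^2 = €22.
Since P = €1 < min AVC = €22, price fails to cover variable cost at any output.
Best response: produce nothing and absorb the €586 fixed cost.

Shut down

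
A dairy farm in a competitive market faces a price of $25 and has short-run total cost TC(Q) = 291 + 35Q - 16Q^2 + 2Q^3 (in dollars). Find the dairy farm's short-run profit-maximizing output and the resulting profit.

AVC = 35 - 16Q + 2Q^2 has its minimum $3 at Q = 4; price $25 clears that bar, so the firm operates.
MC = 35 - 32Q + 6Q^2. Setting P = MC and taking the root on the rising branch gives Q* = 5.
TR = 25·5 = 125. TC = 291 + 25 = 316. Profit = 125 − 316 = -$191.
Shutting down would mean losing the fixed cost of $291, so operating at a loss of $191 is better by $100.

Profit = -$191 at Q = 5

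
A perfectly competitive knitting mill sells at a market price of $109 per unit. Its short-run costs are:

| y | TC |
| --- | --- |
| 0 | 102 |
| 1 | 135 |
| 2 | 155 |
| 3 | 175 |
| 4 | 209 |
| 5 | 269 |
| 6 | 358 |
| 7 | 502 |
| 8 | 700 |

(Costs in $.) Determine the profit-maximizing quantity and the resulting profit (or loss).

Profit at each row (π = 109y − TC): y=0: -102; y=1: -26; y=2: 63; y=3: 152; y=4: 227; y=5: 276; y=6: 296; y=7: 261; y=8: 172.
Profit is maximized at y = 6. AVC there is 256/6 = $42.67 ≤ P, so producing beats shutting down (which would give -$102).

y = 6; profit = $296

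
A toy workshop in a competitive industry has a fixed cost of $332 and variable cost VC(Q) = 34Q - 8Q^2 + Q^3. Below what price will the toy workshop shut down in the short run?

Short-run supply begins at min AVC. From VC = 34Q - 8Q^2 + Q^3, AVC = 34 - 8Q + Q^2.
dAVC/dQ = -8 + 2Q = 0 gives Q = 4. min AVC = 34 - 8·4 + 4^2 = 18.
For P < $18 the firm produces nothing.

$18 per unit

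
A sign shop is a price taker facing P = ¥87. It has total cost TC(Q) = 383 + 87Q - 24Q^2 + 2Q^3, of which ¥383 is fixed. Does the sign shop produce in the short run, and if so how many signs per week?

Produce at Q = 8

Variable cost is VC = 87Q - 24Q^2 + 2Q^3, so AVC = VC/Q = 87 - 24Q + 2Q^2 and MC = dTC/dQ = 87 - 48Q + 6Q^2.
The AVC parabola has its vertex at Q = 24/4 = 6, where AVC = 87 - 24·6 + 2·6^2 = ¥15.
Because ¥87 ≥ ¥15, revenue can cover variable cost; the firm operates.
Solving P = MC: -48Q + 6Q^2 = 0 ⇒ Q = 0 or 8. On the upward-sloping branch, Q* = 8.
Check: AVC at Q = 8 is ¥23 ≤ P, so revenue covers variable cost.
Profit = P·Q − TC = 87·8 − 567 = ¥129.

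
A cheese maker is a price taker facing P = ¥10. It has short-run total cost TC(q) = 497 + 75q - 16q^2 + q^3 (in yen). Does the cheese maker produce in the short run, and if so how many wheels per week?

Shut down

Strip out fixed cost: VC = 75q - 16q^2 + q^3. Then AVC = 75 - 16q + q^2 and MC = 75 - 32q + 3q^2.
AVC hits its minimum where MC = AVC, at q = 8, giving min AVC = 75 - 16·8 + 8^2 = ¥11.
Since P = ¥10 < min AVC = ¥11, price fails to cover variable cost at any output.
Best response: produce nothing and absorb the ¥497 fixed cost.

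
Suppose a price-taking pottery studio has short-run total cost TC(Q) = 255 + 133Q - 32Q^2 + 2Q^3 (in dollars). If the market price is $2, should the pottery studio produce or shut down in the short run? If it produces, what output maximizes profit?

Variable cost is VC = 133Q - 32Q^2 + 2Q^3, so AVC = VC/Q = 133 - 32Q + 2Q^2 and MC = dTC/dQ = 133 - 64Q + 6Q^2.
AVC is minimized where dAVC/dQ = -32 + 4Q = 0, at Q = 8; min AVC = 133 - 32·8 + 2·8^2 = $5.
With P < min AVC ($2 < $5), every unit sold adds to the loss.
Best response: produce nothing and absorb the $255 fixed cost.

Shut down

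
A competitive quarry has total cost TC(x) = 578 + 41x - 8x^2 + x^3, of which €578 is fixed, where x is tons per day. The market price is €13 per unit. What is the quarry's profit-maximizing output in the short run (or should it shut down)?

Shut down

Variable cost is VC = 41x - 8x^2 + x^3, so AVC = VC/x = 41 - 8x + x^2 and MC = dTC/dx = 41 - 16x + 3x^2.
AVC hits its minimum where MC = AVC, at x = 4, giving min AVC = 41 - 8·4 + 4^2 = €25.
P = €13 lies below min AVC = €25; no output level covers variable cost.
Best response: produce nothing and absorb the €578 fixed cost.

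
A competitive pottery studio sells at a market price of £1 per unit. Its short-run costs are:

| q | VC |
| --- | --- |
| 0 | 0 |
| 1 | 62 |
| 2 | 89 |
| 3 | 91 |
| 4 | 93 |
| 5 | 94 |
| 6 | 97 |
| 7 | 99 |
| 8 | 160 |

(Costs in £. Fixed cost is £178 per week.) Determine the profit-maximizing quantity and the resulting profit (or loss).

Compute π = P·q − TC at each output: q=0: -178; q=1: -239; q=2: -265; q=3: -266; q=4: -267; q=5: -267; q=6: -269; q=7: -270; q=8: -330.
Profit is highest at q = 0. Equivalently, the lowest AVC in the table is 99/7 ≈ £14.14 at q = 7, and P = £1 falls below it — price never covers variable cost, so the firm shuts down and loses only its fixed cost.

q = 0 (shut down); profit = -£178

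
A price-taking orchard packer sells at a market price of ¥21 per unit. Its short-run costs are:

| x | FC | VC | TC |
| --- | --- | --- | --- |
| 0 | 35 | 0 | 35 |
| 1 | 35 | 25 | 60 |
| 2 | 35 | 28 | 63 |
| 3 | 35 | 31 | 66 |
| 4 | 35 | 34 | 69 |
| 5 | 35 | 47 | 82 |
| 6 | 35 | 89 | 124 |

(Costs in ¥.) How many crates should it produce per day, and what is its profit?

x = 5; profit = ¥23

Tabulate TR − TC: x=0: -35; x=1: -39; x=2: -21; x=3: -3; x=4: 15; x=5: 23; x=6: 2.
Profit is maximized at x = 5. AVC there is 47/5 = ¥9.40 ≤ P, so producing beats shutting down (which would give -¥35).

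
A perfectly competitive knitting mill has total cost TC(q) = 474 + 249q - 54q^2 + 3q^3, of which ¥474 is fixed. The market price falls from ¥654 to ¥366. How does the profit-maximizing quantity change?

Output falls from 15 to 13

MC = 249 - 108q + 9q^2; the shutdown threshold is min AVC = ¥6 (at q = 9).
At P = ¥654 ≥ min AVC, set P = MC on the rising branch: q = 15.
At P = ¥366 ≥ min AVC, set P = MC: q = 13. The firm stays open but cuts output.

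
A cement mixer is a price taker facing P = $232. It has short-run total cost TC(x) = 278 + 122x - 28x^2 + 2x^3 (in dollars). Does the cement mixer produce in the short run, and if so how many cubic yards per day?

From TC, MC = TC'(x) = 122 - 56x + 6x^2 and AVC = VC/x = 122 - 28x + 2x^2.
AVC is minimized where dAVC/dx = -28 + 4x = 0, at x = 7; min AVC = 122 - 28·7 + 2·7^2 = $24.
P = $232 exceeds min AVC = $24, so the firm stays open.
Set P = MC: 232 = 122 - 56x + 6x^2 → -110 - 56x + 6x^2 = 0. The roots are x = -5/3 and x = 11; the profit-maximizing output is on the rising part of MC, so x* = 11.
Check: AVC at x = 11 is $56 ≤ P, so revenue covers variable cost.
Profit = P·x − TC = 232·11 − 894 = $1658.

Produce at x = 11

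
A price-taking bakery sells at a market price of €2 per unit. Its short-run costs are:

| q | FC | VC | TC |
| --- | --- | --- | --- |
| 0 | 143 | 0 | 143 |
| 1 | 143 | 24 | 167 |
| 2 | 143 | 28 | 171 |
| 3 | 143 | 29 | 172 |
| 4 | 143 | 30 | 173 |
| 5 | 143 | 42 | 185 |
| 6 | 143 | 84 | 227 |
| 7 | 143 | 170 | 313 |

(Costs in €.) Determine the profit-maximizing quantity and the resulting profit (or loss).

Tabulate TR − TC: q=0: -143; q=1: -165; q=2: -167; q=3: -166; q=4: -165; q=5: -175; q=6: -215; q=7: -299.
Profit is highest at q = 0. Equivalently, the lowest AVC in the table is 30/4 ≈ €7.50 at q = 4, and P = €2 falls below it — price never covers variable cost, so the firm shuts down and loses only its fixed cost.

q = 0 (shut down); profit = -€143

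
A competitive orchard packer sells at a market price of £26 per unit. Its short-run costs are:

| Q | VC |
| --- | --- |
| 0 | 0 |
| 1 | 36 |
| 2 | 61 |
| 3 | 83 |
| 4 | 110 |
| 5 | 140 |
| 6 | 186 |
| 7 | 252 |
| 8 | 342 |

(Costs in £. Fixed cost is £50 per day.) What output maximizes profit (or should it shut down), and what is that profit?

Tabulate TR − TC: Q=0: -50; Q=1: -60; Q=2: -59; Q=3: -55; Q=4: -56; Q=5: -60; Q=6: -80; Q=7: -120; Q=8: -184.
Profit is highest at Q = 0. Equivalently, the lowest AVC in the table is 110/4 ≈ £27.50 at Q = 4, and P = £26 falls below it — price never covers variable cost, so the firm shuts down and loses only its fixed cost.

Q = 0 (shut down); profit = -£50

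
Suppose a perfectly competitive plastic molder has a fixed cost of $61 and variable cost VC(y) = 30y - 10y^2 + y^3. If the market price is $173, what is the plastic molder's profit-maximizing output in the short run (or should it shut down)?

Produce at y = 11

Variable cost is VC = 30y - 10y^2 + y^3, so AVC = VC/y = 30 - 10y + y^2 and MC = dTC/dy = 30 - 20y + 3y^2.
The AVC parabola has its vertex at y = 10/2 = 5, where AVC = 30 - 10·5 + 5^2 = $5.
Because $173 ≥ $5, revenue can cover variable cost; the firm operates.
P = MC gives -143 - 20y + 3y^2 = 0, with roots -13/3 and 11. Take the larger (rising MC): y* = 11.
Check: AVC at y = 11 is $41 ≤ P, so revenue covers variable cost.
Profit = P·y − TC = 173·11 − 512 = $1391.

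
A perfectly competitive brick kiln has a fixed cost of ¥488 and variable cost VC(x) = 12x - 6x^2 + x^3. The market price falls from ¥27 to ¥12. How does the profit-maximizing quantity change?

MC = 12 - 12x + 3x^2; the shutdown threshold is min AVC = ¥3 (at x = 3).
At P = ¥27 ≥ min AVC, set P = MC on the rising branch: x = 5.
At P = ¥12 ≥ min AVC, set P = MC: x = 4. The firm stays open but cuts output.

Output falls from 5 to 4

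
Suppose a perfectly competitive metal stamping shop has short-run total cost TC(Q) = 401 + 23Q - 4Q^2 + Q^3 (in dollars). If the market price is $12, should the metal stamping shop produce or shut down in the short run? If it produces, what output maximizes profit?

Variable cost is VC = 23Q - 4Q^2 + Q^3, so AVC = VC/Q = 23 - 4Q + Q^2 and MC = dTC/dQ = 23 - 8Q + 3Q^2.
AVC hits its minimum where MC = AVC, at Q = 2, giving min AVC = 23 - 4·2 + 2^2 = $19.
With P < min AVC ($12 < $19), every unit sold adds to the loss.
The firm minimizes its loss by shutting down and losing only its fixed cost of $401.

Shut down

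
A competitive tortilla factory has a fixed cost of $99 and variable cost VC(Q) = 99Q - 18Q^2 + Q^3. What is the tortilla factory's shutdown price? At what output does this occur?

Short-run supply begins at min AVC. From VC = 99Q - 18Q^2 + Q^3, AVC = 99 - 18Q + Q^2.
At the minimum of AVC, MC = AVC. MC = 99 - 36Q + 3Q^2; setting MC = AVC gives 2Q^2 - 18Q = 0, so Q = 9. min AVC = 18.
For P < $18 the firm produces nothing.

$18 per unit, at Q = 9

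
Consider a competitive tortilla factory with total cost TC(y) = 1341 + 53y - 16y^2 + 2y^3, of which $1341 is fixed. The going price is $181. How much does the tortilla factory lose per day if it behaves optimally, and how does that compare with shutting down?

Profit = -$317 at y = 8

AVC = 53 - 16y + 2y^2; min AVC = $21 at y = 4. Since P = $181 ≥ min AVC, the firm produces.
With MC = 53 - 32y + 6y^2, P = MC on the upward-sloping part at y* = 8.
TR = 181·8 = 1448. TC = 1341 + 424 = 1765. Profit = 1448 − 1765 = -$317.
Shutting down would mean losing the fixed cost of $1341, so operating at a loss of $317 is better by $1024.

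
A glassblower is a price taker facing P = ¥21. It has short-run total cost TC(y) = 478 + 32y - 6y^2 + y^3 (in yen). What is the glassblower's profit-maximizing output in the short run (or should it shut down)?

Shut down

From TC, MC = TC'(y) = 32 - 12y + 3y^2 and AVC = VC/y = 32 - 6y + y^2.
AVC hits its minimum where MC = AVC, at y = 3, giving min AVC = 32 - 6·3 + 3^2 = ¥23.
P = ¥21 lies below min AVC = ¥23; no output level covers variable cost.
Shutting down limits the loss to fixed cost, ¥478.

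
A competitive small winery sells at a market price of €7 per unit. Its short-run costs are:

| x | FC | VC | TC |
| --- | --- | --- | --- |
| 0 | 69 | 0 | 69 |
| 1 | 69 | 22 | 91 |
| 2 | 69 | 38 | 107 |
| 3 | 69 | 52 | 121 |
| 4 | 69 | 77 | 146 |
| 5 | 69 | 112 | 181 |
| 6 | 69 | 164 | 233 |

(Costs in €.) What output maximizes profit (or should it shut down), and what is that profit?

Profit at each row (π = 7x − TC): x=0: -69; x=1: -84; x=2: -93; x=3: -100; x=4: -118; x=5: -146; x=6: -191.
Profit is highest at x = 0. Equivalently, the lowest AVC in the table is 52/3 ≈ €17.33 at x = 3, and P = €7 falls below it — price never covers variable cost, so the firm shuts down and loses only its fixed cost.

x = 0 (shut down); profit = -€69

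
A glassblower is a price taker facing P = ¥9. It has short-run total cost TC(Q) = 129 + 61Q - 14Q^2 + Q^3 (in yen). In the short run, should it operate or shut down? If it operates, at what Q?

Strip out fixed cost: VC = 61Q - 14Q^2 + Q^3. Then AVC = 61 - 14Q + Q^2 and MC = 61 - 28Q + 3Q^2.
AVC hits its minimum where MC = AVC, at Q = 7, giving min AVC = 61 - 14·7 + 7^2 = ¥12.
With P < min AVC (¥9 < ¥12), every unit sold adds to the loss.
Best response: produce nothing and absorb the ¥129 fixed cost.

Shut down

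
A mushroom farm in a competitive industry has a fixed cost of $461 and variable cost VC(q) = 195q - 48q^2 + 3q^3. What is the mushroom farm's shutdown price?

$3 per unit

The firm shuts down when price falls below the minimum of average variable cost. AVC = VC/q = 195 - 48q + 3q^2.
dAVC/dq = -48 + 6q = 0 gives q = 8. min AVC = 195 - 48·8 + 3·8^2 = 3.
The firm shuts down for any P below $3.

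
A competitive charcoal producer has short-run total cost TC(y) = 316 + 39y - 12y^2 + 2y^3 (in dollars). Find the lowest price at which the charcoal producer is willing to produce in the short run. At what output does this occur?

$21 per unit, at y = 3

The shutdown price is the minimum of AVC. VC = 39y - 12y^2 + 2y^3, so AVC = 39 - 12y + 2y^2.
At the minimum of AVC, MC = AVC. MC = 39 - 24y + 6y^2; setting MC = AVC gives 4y^2 - 12y = 0, so y = 3. min AVC = 21.
The firm shuts down for any P below $21.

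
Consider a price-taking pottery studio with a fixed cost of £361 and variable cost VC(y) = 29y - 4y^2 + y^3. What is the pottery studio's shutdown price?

The firm shuts down when price falls below the minimum of average variable cost. AVC = VC/y = 29 - 4y + y^2.
At the minimum of AVC, MC = AVC. MC = 29 - 8y + 3y^2; setting MC = AVC gives 2y^2 - 4y = 0, so y = 2. min AVC = 25.
The firm shuts down for any P below £25.

£25 per unit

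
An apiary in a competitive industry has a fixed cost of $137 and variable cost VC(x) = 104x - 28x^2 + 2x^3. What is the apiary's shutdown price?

Short-run supply begins at min AVC. From VC = 104x - 28x^2 + 2x^3, AVC = 104 - 28x + 2x^2.
dAVC/dx = -28 + 4x = 0 gives x = 7. min AVC = 104 - 28·7 + 2·7^2 = 6.
For P < $6 the firm produces nothing.

$6 per unit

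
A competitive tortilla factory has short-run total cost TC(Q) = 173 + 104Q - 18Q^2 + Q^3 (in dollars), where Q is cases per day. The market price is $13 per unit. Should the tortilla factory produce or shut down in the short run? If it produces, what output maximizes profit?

Shut down

Strip out fixed cost: VC = 104Q - 18Q^2 + Q^3. Then AVC = 104 - 18Q + Q^2 and MC = 104 - 36Q + 3Q^2.
AVC hits its minimum where MC = AVC, at Q = 9, giving min AVC = 104 - 18·9 + 9^2 = $23.
Since P = $13 < min AVC = $23, price fails to cover variable cost at any output.
Best response: produce nothing and absorb the $173 fixed cost.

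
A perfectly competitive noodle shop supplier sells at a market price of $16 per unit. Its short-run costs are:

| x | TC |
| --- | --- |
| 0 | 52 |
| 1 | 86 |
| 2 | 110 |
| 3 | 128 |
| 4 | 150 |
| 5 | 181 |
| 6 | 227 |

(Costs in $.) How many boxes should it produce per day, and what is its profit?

x = 0 (shut down); profit = -$52

Tabulate TR − TC: x=0: -52; x=1: -70; x=2: -78; x=3: -80; x=4: -86; x=5: -101; x=6: -131.
Profit is highest at x = 0. Equivalently, the lowest AVC in the table is 98/4 ≈ $24.50 at x = 4, and P = $16 falls below it — price never covers variable cost, so the firm shuts down and loses only its fixed cost.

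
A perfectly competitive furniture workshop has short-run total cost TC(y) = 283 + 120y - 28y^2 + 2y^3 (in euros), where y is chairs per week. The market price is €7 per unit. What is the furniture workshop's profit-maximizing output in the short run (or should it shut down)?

Variable cost is VC = 120y - 28y^2 + 2y^3, so AVC = VC/y = 120 - 28y + 2y^2 and MC = dTC/dy = 120 - 56y + 6y^2.
AVC hits its minimum where MC = AVC, at y = 7, giving min AVC = 120 - 28·7 + 2·7^2 = €22.
Since P = €7 < min AVC = €22, price fails to cover variable cost at any output.
The firm minimizes its loss by shutting down and losing only its fixed cost of €283.

Shut down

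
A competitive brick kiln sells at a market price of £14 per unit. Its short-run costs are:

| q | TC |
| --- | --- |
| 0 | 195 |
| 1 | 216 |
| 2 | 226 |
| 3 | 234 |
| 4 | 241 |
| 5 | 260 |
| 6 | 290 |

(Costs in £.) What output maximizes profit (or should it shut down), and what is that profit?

Profit at each row (π = 14q − TC): q=0: -195; q=1: -202; q=2: -198; q=3: -192; q=4: -185; q=5: -190; q=6: -206.
Profit is maximized at q = 4. AVC there is 46/4 = £11.50 ≤ P, so producing beats shutting down (which would give -£195).

q = 4; profit = -£185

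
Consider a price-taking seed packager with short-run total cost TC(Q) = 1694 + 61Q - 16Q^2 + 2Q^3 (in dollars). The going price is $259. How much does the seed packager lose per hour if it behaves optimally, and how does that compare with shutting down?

AVC = 61 - 16Q + 2Q^2 has its minimum $29 at Q = 4; price $259 clears that bar, so the firm operates.
With MC = 61 - 32Q + 6Q^2, P = MC on the upward-sloping part at Q* = 9.
TR = 259·9 = 2331. TC = 1694 + 711 = 2405. Profit = 2331 − 2405 = -$74.
Shutting down would mean losing the fixed cost of $1694, so operating at a loss of $74 is better by $1620.

Profit = -$74 at Q = 9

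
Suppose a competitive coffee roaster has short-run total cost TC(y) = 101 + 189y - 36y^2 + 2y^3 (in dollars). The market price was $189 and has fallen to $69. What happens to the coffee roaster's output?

Output falls from 12 to 10

MC = 189 - 72y + 6y^2; the shutdown threshold is min AVC = $27 (at y = 9).
At P = $189 ≥ min AVC, set P = MC on the rising branch: y = 12.
At P = $69 ≥ min AVC, set P = MC: y = 10. The firm stays open but cuts output.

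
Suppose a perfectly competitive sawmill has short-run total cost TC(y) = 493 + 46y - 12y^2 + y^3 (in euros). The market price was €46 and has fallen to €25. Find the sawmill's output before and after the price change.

MC = 46 - 24y + 3y^2; the shutdown threshold is min AVC = €10 (at y = 6).
At P = €46 ≥ min AVC, set P = MC on the rising branch: y = 8.
At P = €25 ≥ min AVC, set P = MC: y = 7. The firm stays open but cuts output.

Output falls from 8 to 7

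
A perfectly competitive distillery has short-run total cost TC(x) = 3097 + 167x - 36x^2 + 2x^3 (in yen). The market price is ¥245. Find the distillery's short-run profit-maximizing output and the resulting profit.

AVC = 167 - 36x + 2x^2; min AVC = ¥5 at x = 9. Since P = ¥245 ≥ min AVC, the firm produces.
With MC = 167 - 72x + 6x^2, P = MC on the upward-sloping part at x* = 13.
TR = 245·13 = 3185. TC = 3097 + 481 = 3578. Profit = 3185 − 3578 = -¥393.
By producing, the firm covers all variable cost plus ¥2704 of fixed cost; shutting down would lose the full ¥3097.

Profit = -¥393 at x = 13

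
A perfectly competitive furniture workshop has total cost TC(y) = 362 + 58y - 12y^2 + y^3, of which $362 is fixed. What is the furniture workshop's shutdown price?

Short-run supply begins at min AVC. From VC = 58y - 12y^2 + y^3, AVC = 58 - 12y + y^2.
At the minimum of AVC, MC = AVC. MC = 58 - 24y + 3y^2; setting MC = AVC gives 2y^2 - 12y = 0, so y = 6. min AVC = 22.
The firm shuts down for any P below $22.

$22 per unit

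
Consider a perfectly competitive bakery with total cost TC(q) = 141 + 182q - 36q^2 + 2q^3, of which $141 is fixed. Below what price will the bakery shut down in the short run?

$20 per unit

The shutdown price is the minimum of AVC. VC = 182q - 36q^2 + 2q^3, so AVC = 182 - 36q + 2q^2.
dAVC/dq = -36 + 4q = 0 gives q = 9. min AVC = 182 - 36·9 + 2·9^2 = 20.
The firm shuts down for any P below $20.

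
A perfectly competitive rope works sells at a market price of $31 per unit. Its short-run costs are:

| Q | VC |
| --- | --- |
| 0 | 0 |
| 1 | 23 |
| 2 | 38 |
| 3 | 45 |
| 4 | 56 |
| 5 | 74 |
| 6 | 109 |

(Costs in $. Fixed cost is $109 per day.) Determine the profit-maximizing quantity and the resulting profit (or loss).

Tabulate TR − TC: Q=0: -109; Q=1: -101; Q=2: -85; Q=3: -61; Q=4: -41; Q=5: -28; Q=6: -32.
Profit is maximized at Q = 5. AVC there is 74/5 = $14.80 ≤ P, so producing beats shutting down (which would give -$109).

Q = 5; profit = -$28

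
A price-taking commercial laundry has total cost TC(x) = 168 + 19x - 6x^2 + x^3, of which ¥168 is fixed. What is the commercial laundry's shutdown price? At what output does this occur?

¥10 per unit, at x = 3

The firm shuts down when price falls below the minimum of average variable cost. AVC = VC/x = 19 - 6x + x^2.
At the minimum of AVC, MC = AVC. MC = 19 - 12x + 3x^2; setting MC = AVC gives 2x^2 - 6x = 0, so x = 3. min AVC = 10.
So the shutdown price is ¥10.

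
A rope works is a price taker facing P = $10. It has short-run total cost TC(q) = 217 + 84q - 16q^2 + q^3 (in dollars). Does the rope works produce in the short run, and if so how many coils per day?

Shut down

Strip out fixed cost: VC = 84q - 16q^2 + q^3. Then AVC = 84 - 16q + q^2 and MC = 84 - 32q + 3q^2.
AVC hits its minimum where MC = AVC, at q = 8, giving min AVC = 84 - 16·8 + 8^2 = $20.
With P < min AVC ($10 < $20), every unit sold adds to the loss.
Shutting down limits the loss to fixed cost, $217.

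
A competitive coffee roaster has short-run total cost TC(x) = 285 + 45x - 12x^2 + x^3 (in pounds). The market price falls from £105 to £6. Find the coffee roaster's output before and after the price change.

AVC = 45 - 12x + x^2, minimized at x = 6 where min AVC = £9. MC = 45 - 24x + 3x^2.
With P = £105 above the shutdown price, P = MC gives x = 10.
At P = £6 < min AVC = £9, price no longer covers variable cost at any output, so the firm shuts down: x = 0.

Output falls from 10 to 0 (the firm shuts down)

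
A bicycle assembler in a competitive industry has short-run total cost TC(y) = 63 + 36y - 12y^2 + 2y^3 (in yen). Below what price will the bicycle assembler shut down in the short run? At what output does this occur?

Short-run supply begins at min AVC. From VC = 36y - 12y^2 + 2y^3, AVC = 36 - 12y + 2y^2.
dAVC/dy = -12 + 4y = 0 gives y = 3. min AVC = 36 - 12·3 + 2·3^2 = 18.
So the shutdown price is ¥18.

¥18 per unit, at y = 3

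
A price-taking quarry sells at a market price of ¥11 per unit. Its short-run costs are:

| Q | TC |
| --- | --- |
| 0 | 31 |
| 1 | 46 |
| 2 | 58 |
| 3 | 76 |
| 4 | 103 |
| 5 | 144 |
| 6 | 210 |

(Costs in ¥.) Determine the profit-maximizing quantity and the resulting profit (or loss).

Profit at each row (π = 11Q − TC): Q=0: -31; Q=1: -35; Q=2: -36; Q=3: -43; Q=4: -59; Q=5: -89; Q=6: -144.
Profit is highest at Q = 0. Equivalently, the lowest AVC in the table is 27/2 ≈ ¥13.50 at Q = 2, and P = ¥11 falls below it — price never covers variable cost, so the firm shuts down and loses only its fixed cost.

Q = 0 (shut down); profit = -¥31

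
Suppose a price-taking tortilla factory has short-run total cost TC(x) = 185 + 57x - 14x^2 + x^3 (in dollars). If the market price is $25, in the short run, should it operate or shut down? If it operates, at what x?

Variable cost is VC = 57x - 14x^2 + x^3, so AVC = VC/x = 57 - 14x + x^2 and MC = dTC/dx = 57 - 28x + 3x^2.
The AVC parabola has its vertex at x = 14/2 = 7, where AVC = 57 - 14·7 + 7^2 = $8.
Since P = $25 ≥ min AVC = $8, price covers variable cost and the firm should produce.
Set P = MC: 25 = 57 - 28x + 3x^2 → 32 - 28x + 3x^2 = 0. The roots are x = 4/3 and x = 8; the profit-maximizing output is on the rising part of MC, so x* = 8.
Check: AVC at x = 8 is $9 ≤ P, so revenue covers variable cost.
Profit = P·x − TC = 25·8 − 257 = -$57, a loss, but smaller than the $185 fixed cost the firm would lose by shutting down.

Produce at x = 8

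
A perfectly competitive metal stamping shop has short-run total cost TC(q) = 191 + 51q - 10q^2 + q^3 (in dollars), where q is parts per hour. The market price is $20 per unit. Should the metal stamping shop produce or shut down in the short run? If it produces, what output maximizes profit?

Shut down

Strip out fixed cost: VC = 51q - 10q^2 + q^3. Then AVC = 51 - 10q + q^2 and MC = 51 - 20q + 3q^2.
AVC is minimized where dAVC/dq = -10 + 2q = 0, at q = 5; min AVC = 51 - 10·5 + 5^2 = $26.
With P < min AVC ($20 < $26), every unit sold adds to the loss.
Shutting down limits the loss to fixed cost, $191.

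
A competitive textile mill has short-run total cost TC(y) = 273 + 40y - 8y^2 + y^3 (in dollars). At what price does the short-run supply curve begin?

$24 per unit

Short-run supply begins at min AVC. From VC = 40y - 8y^2 + y^3, AVC = 40 - 8y + y^2.
dAVC/dy = -8 + 2y = 0 gives y = 4. min AVC = 40 - 8·4 + 4^2 = 24.
The firm shuts down for any P below $24.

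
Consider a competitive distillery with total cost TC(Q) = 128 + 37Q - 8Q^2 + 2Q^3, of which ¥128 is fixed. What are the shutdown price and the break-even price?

AVC = 37 - 8Q + 2Q^2; minimized at Q = 2, giving min AVC = ¥29. That is the shutdown price.
ATC = 128/Q + 37 - 8Q + 2Q^2. Setting dATC/dQ = −128/Q^2 − 8 + 4Q = 0 gives Q = 4 (since 4·4^3 − 8·4^2 = 128).
min ATC = 128/4 + 37 − 8·4 + 2·4^2 = ¥69. That is the break-even price.
For ¥29 ≤ P < ¥69 the firm produces at a loss; below ¥29 it shuts down.

Shutdown price = ¥29; break-even price = ¥69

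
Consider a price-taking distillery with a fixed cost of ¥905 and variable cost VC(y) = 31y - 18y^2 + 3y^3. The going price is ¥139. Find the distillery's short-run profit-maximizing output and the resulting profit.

Profit = -¥257 at y = 6

AVC = 31 - 18y + 3y^2; min AVC = ¥4 at y = 3. Since P = ¥139 ≥ min AVC, the firm produces.
MC = 31 - 36y + 9y^2. Setting P = MC and taking the root on the rising branch gives y* = 6.
TR = 139·6 = 834. TC = 905 + 186 = 1091. Profit = 834 − 1091 = -¥257.
By producing, the firm covers all variable cost plus ¥648 of fixed cost; shutting down would lose the full ¥905.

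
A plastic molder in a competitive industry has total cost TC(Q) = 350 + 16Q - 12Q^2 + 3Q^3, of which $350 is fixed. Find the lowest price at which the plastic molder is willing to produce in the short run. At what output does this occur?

Short-run supply begins at min AVC. From VC = 16Q - 12Q^2 + 3Q^3, AVC = 16 - 12Q + 3Q^2.
dAVC/dQ = -12 + 6Q = 0 gives Q = 2. min AVC = 16 - 12·2 + 3·2^2 = 4.
The firm shuts down for any P below $4.

$4 per unit, at Q = 2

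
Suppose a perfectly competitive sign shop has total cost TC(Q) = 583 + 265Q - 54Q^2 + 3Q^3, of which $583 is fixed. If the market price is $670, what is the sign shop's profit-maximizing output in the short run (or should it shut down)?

Produce at Q = 15

From TC, MC = TC'(Q) = 265 - 108Q + 9Q^2 and AVC = VC/Q = 265 - 54Q + 3Q^2.
The AVC parabola has its vertex at Q = 54/6 = 9, where AVC = 265 - 54·9 + 3·9^2 = $22.
Since P = $670 ≥ min AVC = $22, price covers variable cost and the firm should produce.
P = MC gives -405 - 108Q + 9Q^2 = 0, with roots -3 and 15. Take the larger (rising MC): Q* = 15.
Check: AVC at Q = 15 is $130 ≤ P, so revenue covers variable cost.
Profit = P·Q − TC = 670·15 − 2533 = $7517.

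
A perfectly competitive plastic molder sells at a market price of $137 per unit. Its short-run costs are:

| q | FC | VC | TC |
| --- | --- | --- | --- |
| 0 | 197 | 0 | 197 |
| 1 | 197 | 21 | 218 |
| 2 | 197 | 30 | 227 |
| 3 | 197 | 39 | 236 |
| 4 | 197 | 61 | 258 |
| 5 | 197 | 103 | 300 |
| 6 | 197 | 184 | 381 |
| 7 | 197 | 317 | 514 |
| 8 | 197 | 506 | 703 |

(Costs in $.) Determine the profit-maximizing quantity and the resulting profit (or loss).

q = 7; profit = $445

Compute π = P·q − TC at each output: q=0: -197; q=1: -81; q=2: 47; q=3: 175; q=4: 290; q=5: 385; q=6: 441; q=7: 445; q=8: 393.
Profit is maximized at q = 7. AVC there is 317/7 = $45.29 ≤ P, so producing beats shutting down (which would give -$197).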